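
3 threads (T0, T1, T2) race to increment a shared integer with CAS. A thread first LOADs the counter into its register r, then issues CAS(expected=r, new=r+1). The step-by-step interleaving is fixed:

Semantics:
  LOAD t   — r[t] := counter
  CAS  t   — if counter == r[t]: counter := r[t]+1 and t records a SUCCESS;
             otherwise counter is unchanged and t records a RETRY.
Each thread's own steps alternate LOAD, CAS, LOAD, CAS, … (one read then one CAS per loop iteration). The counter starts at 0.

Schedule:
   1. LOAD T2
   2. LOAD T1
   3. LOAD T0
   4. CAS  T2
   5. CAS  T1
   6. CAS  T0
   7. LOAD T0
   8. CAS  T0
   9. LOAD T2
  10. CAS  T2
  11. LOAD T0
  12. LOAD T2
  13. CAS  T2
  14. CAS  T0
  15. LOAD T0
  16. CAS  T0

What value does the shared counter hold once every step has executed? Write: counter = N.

counter = 5

[1] T2.load  rd  (counter 0, T2.r 0)
[2] T1.load  rd  (counter 0, T1.r 0)
[3] T0.load  rd  (counter 0, T0.r 0)
[4] T2.cas  hit  (counter 1, T2.r 0)
[5] T1.cas  miss  (counter 1, T1.r 0)
[6] T0.cas  miss  (counter 1, T0.r 0)
[7] T0.load  rd  (counter 1, T0.r 1)
[8] T0.cas  hit  (counter 2, T0.r 1)
[9] T2.load  rd  (counter 2, T2.r 2)
[10] T2.cas  hit  (counter 3, T2.r 2)
[11] T0.load  rd  (counter 3, T0.r 3)
[12] T2.load  rd  (counter 3, T2.r 3)
[13] T2.cas  hit  (counter 4, T2.r 3)
[14] T0.cas  miss  (counter 4, T0.r 3)
[15] T0.load  rd  (counter 4, T0.r 4)
[16] T0.cas  hit  (counter 5, T0.r 4)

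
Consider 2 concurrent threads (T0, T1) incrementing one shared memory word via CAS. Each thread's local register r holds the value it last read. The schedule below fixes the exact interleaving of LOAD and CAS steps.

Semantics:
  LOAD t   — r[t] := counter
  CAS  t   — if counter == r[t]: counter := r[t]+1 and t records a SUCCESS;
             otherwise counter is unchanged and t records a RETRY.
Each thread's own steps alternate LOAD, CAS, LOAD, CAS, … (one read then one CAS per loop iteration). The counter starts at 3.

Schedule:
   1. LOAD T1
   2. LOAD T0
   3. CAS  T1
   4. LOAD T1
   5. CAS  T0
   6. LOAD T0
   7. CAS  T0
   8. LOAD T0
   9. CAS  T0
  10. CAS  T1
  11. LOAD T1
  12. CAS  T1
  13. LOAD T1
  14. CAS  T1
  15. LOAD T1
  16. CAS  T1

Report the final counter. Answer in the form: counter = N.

counter = 9

   1) LOAD T1:  M=3  r_T1=3
   2) LOAD T0:  M=3  r_T0=3
   3) CAS  T1:  M=4  r_T1=3 ✓
   4) LOAD T1:  M=4  r_T1=4
   5) CAS  T0:  M=4  r_T0=3 ✗
   6) LOAD T0:  M=4  r_T0=4
   7) CAS  T0:  M=5  r_T0=4 ✓
   8) LOAD T0:  M=5  r_T0=5
   9) CAS  T0:  M=6  r_T0=5 ✓
  10) CAS  T1:  M=6  r_T1=4 ✗
  11) LOAD T1:  M=6  r_T1=6
  12) CAS  T1:  M=7  r_T1=6 ✓
  13) LOAD T1:  M=7  r_T1=7
  14) CAS  T1:  M=8  r_T1=7 ✓
  15) LOAD T1:  M=8  r_T1=8
  16) CAS  T1:  M=9  r_T1=8 ✓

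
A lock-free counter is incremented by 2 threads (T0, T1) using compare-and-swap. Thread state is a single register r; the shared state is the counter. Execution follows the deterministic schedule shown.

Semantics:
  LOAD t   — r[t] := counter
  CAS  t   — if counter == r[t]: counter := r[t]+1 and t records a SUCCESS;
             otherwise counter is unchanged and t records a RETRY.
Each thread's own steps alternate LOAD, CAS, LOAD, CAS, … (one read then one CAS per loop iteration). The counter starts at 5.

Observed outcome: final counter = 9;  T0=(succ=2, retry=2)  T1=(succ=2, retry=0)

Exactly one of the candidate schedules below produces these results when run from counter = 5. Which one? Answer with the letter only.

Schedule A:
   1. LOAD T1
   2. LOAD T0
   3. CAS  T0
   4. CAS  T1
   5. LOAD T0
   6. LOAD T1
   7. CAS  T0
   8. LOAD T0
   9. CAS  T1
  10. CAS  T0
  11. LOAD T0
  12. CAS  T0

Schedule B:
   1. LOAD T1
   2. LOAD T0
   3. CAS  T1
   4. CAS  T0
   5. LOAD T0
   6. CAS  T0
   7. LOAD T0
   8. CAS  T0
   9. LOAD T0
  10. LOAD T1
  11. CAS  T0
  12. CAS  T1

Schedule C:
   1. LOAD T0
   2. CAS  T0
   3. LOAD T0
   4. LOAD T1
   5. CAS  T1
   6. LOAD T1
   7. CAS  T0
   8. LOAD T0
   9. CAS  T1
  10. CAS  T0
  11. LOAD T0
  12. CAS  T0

C

Run C:
[1] T0.load  rd  (counter 5, T0.r 5)
[2] T0.cas  hit  (counter 6, T0.r 5)
[3] T0.load  rd  (counter 6, T0.r 6)
[4] T1.load  rd  (counter 6, T1.r 6)
[5] T1.cas  hit  (counter 7, T1.r 6)
[6] T1.load  rd  (counter 7, T1.r 7)
[7] T0.cas  miss  (counter 7, T0.r 6)
[8] T0.load  rd  (counter 7, T0.r 7)
[9] T1.cas  hit  (counter 8, T1.r 7)
[10] T0.cas  miss  (counter 8, T0.r 7)
[11] T0.load  rd  (counter 8, T0.r 8)
[12] T0.cas  hit  (counter 9, T0.r 8)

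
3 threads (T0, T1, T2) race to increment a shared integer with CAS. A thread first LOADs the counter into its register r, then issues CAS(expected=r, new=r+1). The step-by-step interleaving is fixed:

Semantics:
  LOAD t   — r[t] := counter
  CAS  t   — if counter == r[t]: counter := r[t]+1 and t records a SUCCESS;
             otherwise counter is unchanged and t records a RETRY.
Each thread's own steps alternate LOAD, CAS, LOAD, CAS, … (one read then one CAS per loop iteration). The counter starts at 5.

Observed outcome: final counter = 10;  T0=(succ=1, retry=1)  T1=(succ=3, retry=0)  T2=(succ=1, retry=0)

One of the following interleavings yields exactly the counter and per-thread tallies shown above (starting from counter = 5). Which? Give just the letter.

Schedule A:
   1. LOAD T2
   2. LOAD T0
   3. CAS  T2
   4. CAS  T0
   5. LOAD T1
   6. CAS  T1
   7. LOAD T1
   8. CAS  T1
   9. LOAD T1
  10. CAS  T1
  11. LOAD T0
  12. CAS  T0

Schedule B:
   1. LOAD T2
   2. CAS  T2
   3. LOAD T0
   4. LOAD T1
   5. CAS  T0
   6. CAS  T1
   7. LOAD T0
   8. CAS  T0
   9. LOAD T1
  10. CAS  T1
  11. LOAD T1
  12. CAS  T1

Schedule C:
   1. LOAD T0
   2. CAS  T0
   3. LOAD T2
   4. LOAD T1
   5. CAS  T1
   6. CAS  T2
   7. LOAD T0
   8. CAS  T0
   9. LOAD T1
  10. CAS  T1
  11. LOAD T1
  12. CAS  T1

A

Run A:
   1) LOAD T2:  M=5  r_T2=5
   2) LOAD T0:  M=5  r_T0=5
   3) CAS  T2:  M=6  r_T2=5 ✓
   4) CAS  T0:  M=6  r_T0=5 ✗
   5) LOAD T1:  M=6  r_T1=6
   6) CAS  T1:  M=7  r_T1=6 ✓
   7) LOAD T1:  M=7  r_T1=7
   8) CAS  T1:  M=8  r_T1=7 ✓
   9) LOAD T1:  M=8  r_T1=8
  10) CAS  T1:  M=9  r_T1=8 ✓
  11) LOAD T0:  M=9  r_T0=9
  12) CAS  T0:  M=10  r_T0=9 ✓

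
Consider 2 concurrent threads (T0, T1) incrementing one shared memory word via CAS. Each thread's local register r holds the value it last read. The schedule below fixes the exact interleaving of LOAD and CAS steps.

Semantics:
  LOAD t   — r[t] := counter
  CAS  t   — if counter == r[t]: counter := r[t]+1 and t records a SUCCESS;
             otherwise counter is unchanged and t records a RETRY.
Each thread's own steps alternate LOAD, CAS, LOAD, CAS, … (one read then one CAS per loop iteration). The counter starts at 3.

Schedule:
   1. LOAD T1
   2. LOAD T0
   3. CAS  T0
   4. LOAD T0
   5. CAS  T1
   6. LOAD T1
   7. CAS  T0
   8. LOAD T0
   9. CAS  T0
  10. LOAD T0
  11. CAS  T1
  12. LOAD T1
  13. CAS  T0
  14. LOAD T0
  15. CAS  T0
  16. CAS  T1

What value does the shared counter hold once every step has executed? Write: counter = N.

#1 T1 reads 3
#2 T0 reads 3
#3 T0 CAS(3→4) writes; counter now 4
#4 T0 reads 4
#5 T1 CAS(3→4) fails; counter now 4
#6 T1 reads 4
#7 T0 CAS(4→5) writes; counter now 5
#8 T0 reads 5
#9 T0 CAS(5→6) writes; counter now 6
#10 T0 reads 6
#11 T1 CAS(4→5) fails; counter now 6
#12 T1 reads 6
#13 T0 CAS(6→7) writes; counter now 7
#14 T0 reads 7
#15 T0 CAS(7→8) writes; counter now 8
#16 T1 CAS(6→7) fails; counter now 8

counter = 8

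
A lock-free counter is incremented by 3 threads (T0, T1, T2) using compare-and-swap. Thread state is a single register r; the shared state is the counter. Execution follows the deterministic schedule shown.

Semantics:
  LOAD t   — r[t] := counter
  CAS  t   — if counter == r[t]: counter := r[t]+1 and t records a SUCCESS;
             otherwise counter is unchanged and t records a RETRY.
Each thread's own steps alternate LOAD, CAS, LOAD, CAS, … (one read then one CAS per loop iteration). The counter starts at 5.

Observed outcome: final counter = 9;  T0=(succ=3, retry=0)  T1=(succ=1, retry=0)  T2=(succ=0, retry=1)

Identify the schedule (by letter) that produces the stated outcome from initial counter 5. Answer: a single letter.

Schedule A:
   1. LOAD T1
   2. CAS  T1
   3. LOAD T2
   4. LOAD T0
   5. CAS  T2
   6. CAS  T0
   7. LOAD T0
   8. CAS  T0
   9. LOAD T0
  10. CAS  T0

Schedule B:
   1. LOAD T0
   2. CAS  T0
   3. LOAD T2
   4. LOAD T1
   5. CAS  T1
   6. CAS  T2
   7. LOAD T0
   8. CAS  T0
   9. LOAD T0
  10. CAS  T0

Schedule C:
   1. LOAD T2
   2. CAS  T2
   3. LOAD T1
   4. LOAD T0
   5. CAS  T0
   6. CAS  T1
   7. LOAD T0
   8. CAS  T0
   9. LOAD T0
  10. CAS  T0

B

Tracing schedule B:
#1 T0 reads 5
#2 T0 CAS(5→6) writes; counter now 6
#3 T2 reads 6
#4 T1 reads 6
#5 T1 CAS(6→7) writes; counter now 7
#6 T2 CAS(6→7) fails; counter now 7
#7 T0 reads 7
#8 T0 CAS(7→8) writes; counter now 8
#9 T0 reads 8
#10 T0 CAS(8→9) writes; counter now 9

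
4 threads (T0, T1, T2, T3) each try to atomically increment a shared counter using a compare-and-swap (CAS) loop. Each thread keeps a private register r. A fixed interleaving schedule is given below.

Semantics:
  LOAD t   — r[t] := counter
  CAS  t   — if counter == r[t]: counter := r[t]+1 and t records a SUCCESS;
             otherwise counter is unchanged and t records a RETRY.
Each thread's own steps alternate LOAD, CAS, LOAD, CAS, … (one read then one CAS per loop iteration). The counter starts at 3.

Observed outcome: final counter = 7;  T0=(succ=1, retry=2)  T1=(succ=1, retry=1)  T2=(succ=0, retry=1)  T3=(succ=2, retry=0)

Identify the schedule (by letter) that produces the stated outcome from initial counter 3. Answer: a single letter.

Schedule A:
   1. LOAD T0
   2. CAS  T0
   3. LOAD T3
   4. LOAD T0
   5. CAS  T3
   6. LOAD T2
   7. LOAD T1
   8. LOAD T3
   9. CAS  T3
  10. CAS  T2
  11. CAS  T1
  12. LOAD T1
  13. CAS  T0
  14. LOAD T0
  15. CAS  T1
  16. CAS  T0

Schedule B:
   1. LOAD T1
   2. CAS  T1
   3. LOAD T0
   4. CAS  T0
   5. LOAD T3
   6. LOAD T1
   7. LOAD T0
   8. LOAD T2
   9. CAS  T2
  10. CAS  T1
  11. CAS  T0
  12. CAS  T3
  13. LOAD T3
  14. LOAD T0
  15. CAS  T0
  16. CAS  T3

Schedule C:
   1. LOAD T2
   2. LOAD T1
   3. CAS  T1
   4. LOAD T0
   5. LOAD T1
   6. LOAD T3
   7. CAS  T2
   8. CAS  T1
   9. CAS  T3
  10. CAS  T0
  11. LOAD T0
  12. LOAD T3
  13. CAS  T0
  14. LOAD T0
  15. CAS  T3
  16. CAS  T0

A

Run A:
#1 T0 reads 3
#2 T0 CAS(3→4) writes; counter now 4
#3 T3 reads 4
#4 T0 reads 4
#5 T3 CAS(4→5) writes; counter now 5
#6 T2 reads 5
#7 T1 reads 5
#8 T3 reads 5
#9 T3 CAS(5→6) writes; counter now 6
#10 T2 CAS(5→6) fails; counter now 6
#11 T1 CAS(5→6) fails; counter now 6
#12 T1 reads 6
#13 T0 CAS(4→5) fails; counter now 6
#14 T0 reads 6
#15 T1 CAS(6→7) writes; counter now 7
#16 T0 CAS(6→7) fails; counter now 7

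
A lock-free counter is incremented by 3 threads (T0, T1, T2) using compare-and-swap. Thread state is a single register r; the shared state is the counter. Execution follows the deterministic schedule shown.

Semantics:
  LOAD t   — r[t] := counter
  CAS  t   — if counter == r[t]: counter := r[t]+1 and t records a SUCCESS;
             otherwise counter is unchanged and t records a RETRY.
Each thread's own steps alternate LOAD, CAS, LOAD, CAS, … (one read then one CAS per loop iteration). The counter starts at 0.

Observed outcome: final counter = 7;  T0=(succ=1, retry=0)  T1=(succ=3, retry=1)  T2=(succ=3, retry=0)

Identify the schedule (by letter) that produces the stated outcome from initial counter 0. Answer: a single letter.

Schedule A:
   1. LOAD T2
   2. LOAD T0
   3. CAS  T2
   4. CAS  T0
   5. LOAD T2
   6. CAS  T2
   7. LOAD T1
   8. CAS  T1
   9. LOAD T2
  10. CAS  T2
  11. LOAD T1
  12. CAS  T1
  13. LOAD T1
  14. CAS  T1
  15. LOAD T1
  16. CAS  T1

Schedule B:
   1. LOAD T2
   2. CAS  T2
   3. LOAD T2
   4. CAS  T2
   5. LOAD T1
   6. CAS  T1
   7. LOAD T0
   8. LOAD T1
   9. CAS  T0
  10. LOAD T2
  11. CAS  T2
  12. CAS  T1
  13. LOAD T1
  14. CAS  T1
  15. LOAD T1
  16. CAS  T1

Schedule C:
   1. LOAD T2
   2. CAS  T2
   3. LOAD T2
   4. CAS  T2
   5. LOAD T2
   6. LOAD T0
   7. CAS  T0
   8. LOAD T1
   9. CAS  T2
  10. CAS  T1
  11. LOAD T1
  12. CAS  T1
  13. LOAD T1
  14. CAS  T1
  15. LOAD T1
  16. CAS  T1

Simulating candidate B:
step 1: T2 LOAD ⇒ load; ctr=0 reg=0
step 2: T2 CAS ⇒ ok; ctr=1 reg=0
step 3: T2 LOAD ⇒ load; ctr=1 reg=1
step 4: T2 CAS ⇒ ok; ctr=2 reg=1
step 5: T1 LOAD ⇒ load; ctr=2 reg=2
step 6: T1 CAS ⇒ ok; ctr=3 reg=2
step 7: T0 LOAD ⇒ load; ctr=3 reg=3
step 8: T1 LOAD ⇒ load; ctr=3 reg=3
step 9: T0 CAS ⇒ ok; ctr=4 reg=3
step 10: T2 LOAD ⇒ load; ctr=4 reg=4
step 11: T2 CAS ⇒ ok; ctr=5 reg=4
step 12: T1 CAS ⇒ retry; ctr=5 reg=3
step 13: T1 LOAD ⇒ load; ctr=5 reg=5
step 14: T1 CAS ⇒ ok; ctr=6 reg=5
step 15: T1 LOAD ⇒ load; ctr=6 reg=6
step 16: T1 CAS ⇒ ok; ctr=7 reg=6

B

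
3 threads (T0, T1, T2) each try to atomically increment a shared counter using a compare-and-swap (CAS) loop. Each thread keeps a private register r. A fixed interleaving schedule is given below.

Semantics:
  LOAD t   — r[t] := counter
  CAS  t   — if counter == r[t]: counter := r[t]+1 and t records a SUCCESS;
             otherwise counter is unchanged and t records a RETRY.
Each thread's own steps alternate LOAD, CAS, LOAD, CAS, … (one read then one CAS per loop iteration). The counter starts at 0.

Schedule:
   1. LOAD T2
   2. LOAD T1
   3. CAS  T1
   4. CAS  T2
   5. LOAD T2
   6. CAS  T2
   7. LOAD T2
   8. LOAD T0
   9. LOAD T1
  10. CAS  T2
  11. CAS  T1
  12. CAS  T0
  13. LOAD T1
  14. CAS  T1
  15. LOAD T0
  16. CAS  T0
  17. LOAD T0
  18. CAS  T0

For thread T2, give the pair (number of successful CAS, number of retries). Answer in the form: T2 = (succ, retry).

T2 = (2, 1)

step 1: T2 LOAD ⇒ load; ctr=0 reg=0
step 2: T1 LOAD ⇒ load; ctr=0 reg=0
step 3: T1 CAS ⇒ ok; ctr=1 reg=0
step 4: T2 CAS ⇒ retry; ctr=1 reg=0
step 5: T2 LOAD ⇒ load; ctr=1 reg=1
step 6: T2 CAS ⇒ ok; ctr=2 reg=1
step 7: T2 LOAD ⇒ load; ctr=2 reg=2
step 8: T0 LOAD ⇒ load; ctr=2 reg=2
step 9: T1 LOAD ⇒ load; ctr=2 reg=2
step 10: T2 CAS ⇒ ok; ctr=3 reg=2
step 11: T1 CAS ⇒ retry; ctr=3 reg=2
step 12: T0 CAS ⇒ retry; ctr=3 reg=2
step 13: T1 LOAD ⇒ load; ctr=3 reg=3
step 14: T1 CAS ⇒ ok; ctr=4 reg=3
step 15: T0 LOAD ⇒ load; ctr=4 reg=4
step 16: T0 CAS ⇒ ok; ctr=5 reg=4
step 17: T0 LOAD ⇒ load; ctr=5 reg=5
step 18: T0 CAS ⇒ ok; ctr=6 reg=5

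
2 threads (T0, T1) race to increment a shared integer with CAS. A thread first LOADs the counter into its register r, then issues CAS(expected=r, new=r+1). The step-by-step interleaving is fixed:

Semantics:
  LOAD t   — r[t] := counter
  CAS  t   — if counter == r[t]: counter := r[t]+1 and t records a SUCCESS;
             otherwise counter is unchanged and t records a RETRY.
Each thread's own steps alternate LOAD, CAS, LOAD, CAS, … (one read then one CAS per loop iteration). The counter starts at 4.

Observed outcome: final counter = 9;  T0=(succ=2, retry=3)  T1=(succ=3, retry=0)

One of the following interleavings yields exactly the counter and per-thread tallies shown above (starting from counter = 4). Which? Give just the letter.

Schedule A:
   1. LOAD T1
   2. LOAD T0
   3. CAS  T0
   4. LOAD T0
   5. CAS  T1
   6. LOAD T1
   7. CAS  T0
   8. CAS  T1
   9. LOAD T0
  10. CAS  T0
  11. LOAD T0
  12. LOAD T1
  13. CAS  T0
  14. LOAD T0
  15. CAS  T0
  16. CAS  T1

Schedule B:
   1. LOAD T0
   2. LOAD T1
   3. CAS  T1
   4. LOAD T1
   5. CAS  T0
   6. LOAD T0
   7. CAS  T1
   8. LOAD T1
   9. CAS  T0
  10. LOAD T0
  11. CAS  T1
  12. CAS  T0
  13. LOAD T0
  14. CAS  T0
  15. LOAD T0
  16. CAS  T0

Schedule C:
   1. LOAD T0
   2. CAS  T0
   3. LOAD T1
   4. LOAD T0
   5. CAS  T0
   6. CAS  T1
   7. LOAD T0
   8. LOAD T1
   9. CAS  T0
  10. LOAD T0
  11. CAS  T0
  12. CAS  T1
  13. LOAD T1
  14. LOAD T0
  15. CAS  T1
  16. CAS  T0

B

Run B:
   1) LOAD T0:  M=4  r_T0=4
   2) LOAD T1:  M=4  r_T1=4
   3) CAS  T1:  M=5  r_T1=4 ✓
   4) LOAD T1:  M=5  r_T1=5
   5) CAS  T0:  M=5  r_T0=4 ✗
   6) LOAD T0:  M=5  r_T0=5
   7) CAS  T1:  M=6  r_T1=5 ✓
   8) LOAD T1:  M=6  r_T1=6
   9) CAS  T0:  M=6  r_T0=5 ✗
  10) LOAD T0:  M=6  r_T0=6
  11) CAS  T1:  M=7  r_T1=6 ✓
  12) CAS  T0:  M=7  r_T0=6 ✗
  13) LOAD T0:  M=7  r_T0=7
  14) CAS  T0:  M=8  r_T0=7 ✓
  15) LOAD T0:  M=8  r_T0=8
  16) CAS  T0:  M=9  r_T0=8 ✓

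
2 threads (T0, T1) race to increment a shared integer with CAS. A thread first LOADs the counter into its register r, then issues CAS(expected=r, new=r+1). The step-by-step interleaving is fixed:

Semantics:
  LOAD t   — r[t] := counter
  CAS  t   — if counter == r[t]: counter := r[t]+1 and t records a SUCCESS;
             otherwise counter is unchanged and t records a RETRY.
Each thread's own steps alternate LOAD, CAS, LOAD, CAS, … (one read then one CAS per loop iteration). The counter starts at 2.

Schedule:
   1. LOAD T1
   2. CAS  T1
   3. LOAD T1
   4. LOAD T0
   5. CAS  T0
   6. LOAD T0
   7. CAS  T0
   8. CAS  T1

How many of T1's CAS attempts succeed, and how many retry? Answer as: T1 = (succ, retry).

1. LOAD T1 → mem=2 r[T1]=2 [LOAD]
2. CAS T1 → mem=3 r[T1]=2 [OK]
3. LOAD T1 → mem=3 r[T1]=3 [LOAD]
4. LOAD T0 → mem=3 r[T0]=3 [LOAD]
5. CAS T0 → mem=4 r[T0]=3 [OK]
6. LOAD T0 → mem=4 r[T0]=4 [LOAD]
7. CAS T0 → mem=5 r[T0]=4 [OK]
8. CAS T1 → mem=5 r[T1]=3 [RETRY]

T1 = (1, 1)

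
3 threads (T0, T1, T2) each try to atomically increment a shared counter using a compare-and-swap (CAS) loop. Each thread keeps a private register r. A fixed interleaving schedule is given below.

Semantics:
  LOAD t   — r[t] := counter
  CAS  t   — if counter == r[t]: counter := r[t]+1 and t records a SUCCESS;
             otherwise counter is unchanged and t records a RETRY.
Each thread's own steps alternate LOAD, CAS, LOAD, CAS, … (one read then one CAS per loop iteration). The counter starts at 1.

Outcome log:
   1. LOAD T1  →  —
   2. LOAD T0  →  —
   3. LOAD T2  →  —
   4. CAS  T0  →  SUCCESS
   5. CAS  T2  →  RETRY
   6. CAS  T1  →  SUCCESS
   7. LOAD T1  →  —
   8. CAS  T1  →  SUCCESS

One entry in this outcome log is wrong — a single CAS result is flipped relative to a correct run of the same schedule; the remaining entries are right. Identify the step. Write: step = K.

Reference trace:
[1] T1.load  rd  (counter 1, T1.r 1)
[2] T0.load  rd  (counter 1, T0.r 1)
[3] T2.load  rd  (counter 1, T2.r 1)
[4] T0.cas  hit  (counter 2, T0.r 1)
[5] T2.cas  miss  (counter 2, T2.r 1)
[6] T1.cas  miss  (counter 2, T1.r 1)
[7] T1.load  rd  (counter 2, T1.r 2)
[8] T1.cas  hit  (counter 3, T1.r 2)
Log disagrees first at step 6.

step = 6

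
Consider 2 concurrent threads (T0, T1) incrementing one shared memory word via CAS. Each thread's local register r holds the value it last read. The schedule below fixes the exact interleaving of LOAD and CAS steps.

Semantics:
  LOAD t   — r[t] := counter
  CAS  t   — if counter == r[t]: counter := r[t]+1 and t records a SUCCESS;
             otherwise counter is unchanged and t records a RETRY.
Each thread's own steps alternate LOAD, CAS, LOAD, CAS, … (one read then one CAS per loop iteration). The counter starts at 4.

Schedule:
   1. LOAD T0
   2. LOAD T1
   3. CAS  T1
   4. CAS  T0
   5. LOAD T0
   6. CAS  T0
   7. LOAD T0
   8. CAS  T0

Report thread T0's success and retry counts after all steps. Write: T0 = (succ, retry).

T0 = (2, 1)

#1 T0 reads 4
#2 T1 reads 4
#3 T1 CAS(4→5) writes; counter now 5
#4 T0 CAS(4→5) fails; counter now 5
#5 T0 reads 5
#6 T0 CAS(5→6) writes; counter now 6
#7 T0 reads 6
#8 T0 CAS(6→7) writes; counter now 7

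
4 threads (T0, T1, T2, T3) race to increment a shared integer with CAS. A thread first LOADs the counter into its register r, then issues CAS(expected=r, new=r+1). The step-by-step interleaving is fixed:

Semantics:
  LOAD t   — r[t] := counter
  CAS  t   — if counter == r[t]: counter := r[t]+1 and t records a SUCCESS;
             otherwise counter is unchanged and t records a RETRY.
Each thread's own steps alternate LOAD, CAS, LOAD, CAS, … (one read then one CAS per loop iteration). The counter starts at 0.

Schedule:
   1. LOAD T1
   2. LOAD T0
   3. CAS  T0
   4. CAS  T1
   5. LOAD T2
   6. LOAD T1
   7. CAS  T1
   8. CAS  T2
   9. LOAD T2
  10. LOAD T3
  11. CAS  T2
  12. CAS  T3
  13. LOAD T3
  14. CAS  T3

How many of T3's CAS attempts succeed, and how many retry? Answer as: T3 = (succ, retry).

T3 = (1, 1)

step 1: T1 LOAD ⇒ load; ctr=0 reg=0
step 2: T0 LOAD ⇒ load; ctr=0 reg=0
step 3: T0 CAS ⇒ ok; ctr=1 reg=0
step 4: T1 CAS ⇒ retry; ctr=1 reg=0
step 5: T2 LOAD ⇒ load; ctr=1 reg=1
step 6: T1 LOAD ⇒ load; ctr=1 reg=1
step 7: T1 CAS ⇒ ok; ctr=2 reg=1
step 8: T2 CAS ⇒ retry; ctr=2 reg=1
step 9: T2 LOAD ⇒ load; ctr=2 reg=2
step 10: T3 LOAD ⇒ load; ctr=2 reg=2
step 11: T2 CAS ⇒ ok; ctr=3 reg=2
step 12: T3 CAS ⇒ retry; ctr=3 reg=2
step 13: T3 LOAD ⇒ load; ctr=3 reg=3
step 14: T3 CAS ⇒ ok; ctr=4 reg=3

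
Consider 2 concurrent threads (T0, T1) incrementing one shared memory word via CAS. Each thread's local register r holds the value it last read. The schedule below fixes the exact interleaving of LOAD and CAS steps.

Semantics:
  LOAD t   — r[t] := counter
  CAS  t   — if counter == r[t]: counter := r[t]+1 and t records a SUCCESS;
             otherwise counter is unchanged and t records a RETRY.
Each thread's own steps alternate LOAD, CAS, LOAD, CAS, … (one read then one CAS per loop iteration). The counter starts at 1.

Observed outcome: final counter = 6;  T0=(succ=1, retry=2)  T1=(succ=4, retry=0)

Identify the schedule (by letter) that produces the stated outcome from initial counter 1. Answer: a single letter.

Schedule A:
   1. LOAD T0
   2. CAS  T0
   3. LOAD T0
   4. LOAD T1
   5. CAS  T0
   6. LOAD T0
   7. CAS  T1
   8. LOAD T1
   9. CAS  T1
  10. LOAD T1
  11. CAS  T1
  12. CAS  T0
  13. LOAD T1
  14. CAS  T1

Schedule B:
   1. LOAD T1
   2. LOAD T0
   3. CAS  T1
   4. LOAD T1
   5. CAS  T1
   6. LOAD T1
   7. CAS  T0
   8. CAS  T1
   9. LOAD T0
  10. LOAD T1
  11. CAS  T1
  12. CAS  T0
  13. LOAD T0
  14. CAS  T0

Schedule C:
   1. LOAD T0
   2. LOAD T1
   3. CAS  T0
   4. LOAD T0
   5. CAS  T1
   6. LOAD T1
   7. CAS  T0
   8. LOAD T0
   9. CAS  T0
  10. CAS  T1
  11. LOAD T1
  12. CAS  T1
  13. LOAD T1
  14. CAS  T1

Simulating candidate B:
[1] T1.load  rd  (counter 1, T1.r 1)
[2] T0.load  rd  (counter 1, T0.r 1)
[3] T1.cas  hit  (counter 2, T1.r 1)
[4] T1.load  rd  (counter 2, T1.r 2)
[5] T1.cas  hit  (counter 3, T1.r 2)
[6] T1.load  rd  (counter 3, T1.r 3)
[7] T0.cas  miss  (counter 3, T0.r 1)
[8] T1.cas  hit  (counter 4, T1.r 3)
[9] T0.load  rd  (counter 4, T0.r 4)
[10] T1.load  rd  (counter 4, T1.r 4)
[11] T1.cas  hit  (counter 5, T1.r 4)
[12] T0.cas  miss  (counter 5, T0.r 4)
[13] T0.load  rd  (counter 5, T0.r 5)
[14] T0.cas  hit  (counter 6, T0.r 5)

B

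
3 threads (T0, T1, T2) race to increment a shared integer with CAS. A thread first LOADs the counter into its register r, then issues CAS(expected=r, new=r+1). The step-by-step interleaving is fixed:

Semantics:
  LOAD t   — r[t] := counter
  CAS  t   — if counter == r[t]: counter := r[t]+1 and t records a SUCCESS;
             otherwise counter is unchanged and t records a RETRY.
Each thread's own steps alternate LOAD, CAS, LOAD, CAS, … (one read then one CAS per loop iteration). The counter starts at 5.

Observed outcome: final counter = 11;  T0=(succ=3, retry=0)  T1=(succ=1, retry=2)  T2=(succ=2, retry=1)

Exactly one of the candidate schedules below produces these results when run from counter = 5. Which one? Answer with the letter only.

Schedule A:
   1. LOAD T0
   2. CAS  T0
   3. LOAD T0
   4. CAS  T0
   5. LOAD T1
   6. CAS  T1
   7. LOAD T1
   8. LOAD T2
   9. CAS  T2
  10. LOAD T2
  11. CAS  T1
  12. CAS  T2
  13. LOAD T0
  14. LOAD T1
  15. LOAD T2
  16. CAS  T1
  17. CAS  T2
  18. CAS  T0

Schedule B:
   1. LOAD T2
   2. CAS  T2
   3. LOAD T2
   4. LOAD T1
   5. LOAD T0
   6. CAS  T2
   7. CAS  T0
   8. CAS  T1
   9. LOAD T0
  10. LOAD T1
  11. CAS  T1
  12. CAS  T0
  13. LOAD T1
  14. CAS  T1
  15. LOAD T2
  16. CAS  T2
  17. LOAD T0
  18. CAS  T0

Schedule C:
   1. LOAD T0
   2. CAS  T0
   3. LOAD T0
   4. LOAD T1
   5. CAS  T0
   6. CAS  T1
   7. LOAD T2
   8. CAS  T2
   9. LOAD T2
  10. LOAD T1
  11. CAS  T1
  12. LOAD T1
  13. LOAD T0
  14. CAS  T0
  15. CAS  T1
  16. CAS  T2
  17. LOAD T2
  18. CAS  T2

Simulating candidate C:
1. LOAD T0 → mem=5 r[T0]=5 [LOAD]
2. CAS T0 → mem=6 r[T0]=5 [OK]
3. LOAD T0 → mem=6 r[T0]=6 [LOAD]
4. LOAD T1 → mem=6 r[T1]=6 [LOAD]
5. CAS T0 → mem=7 r[T0]=6 [OK]
6. CAS T1 → mem=7 r[T1]=6 [RETRY]
7. LOAD T2 → mem=7 r[T2]=7 [LOAD]
8. CAS T2 → mem=8 r[T2]=7 [OK]
9. LOAD T2 → mem=8 r[T2]=8 [LOAD]
10. LOAD T1 → mem=8 r[T1]=8 [LOAD]
11. CAS T1 → mem=9 r[T1]=8 [OK]
12. LOAD T1 → mem=9 r[T1]=9 [LOAD]
13. LOAD T0 → mem=9 r[T0]=9 [LOAD]
14. CAS T0 → mem=10 r[T0]=9 [OK]
15. CAS T1 → mem=10 r[T1]=9 [RETRY]
16. CAS T2 → mem=10 r[T2]=8 [RETRY]
17. LOAD T2 → mem=10 r[T2]=10 [LOAD]
18. CAS T2 → mem=11 r[T2]=10 [OK]

C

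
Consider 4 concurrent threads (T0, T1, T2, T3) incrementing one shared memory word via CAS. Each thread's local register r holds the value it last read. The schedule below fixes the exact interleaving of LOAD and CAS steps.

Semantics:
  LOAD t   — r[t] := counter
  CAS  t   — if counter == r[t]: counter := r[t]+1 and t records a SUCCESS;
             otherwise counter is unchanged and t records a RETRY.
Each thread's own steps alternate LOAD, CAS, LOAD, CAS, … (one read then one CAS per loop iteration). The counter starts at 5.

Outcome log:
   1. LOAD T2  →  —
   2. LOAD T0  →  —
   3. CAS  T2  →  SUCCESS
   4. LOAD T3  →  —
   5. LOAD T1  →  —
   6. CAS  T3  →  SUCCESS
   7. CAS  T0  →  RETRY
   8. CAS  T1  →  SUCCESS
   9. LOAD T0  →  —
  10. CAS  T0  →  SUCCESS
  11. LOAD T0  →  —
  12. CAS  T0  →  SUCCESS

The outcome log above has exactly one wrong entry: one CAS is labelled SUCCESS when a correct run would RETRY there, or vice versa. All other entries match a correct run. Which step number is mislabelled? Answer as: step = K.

Reference trace:
[1] T2.load  rd  (counter 5, T2.r 5)
[2] T0.load  rd  (counter 5, T0.r 5)
[3] T2.cas  hit  (counter 6, T2.r 5)
[4] T3.load  rd  (counter 6, T3.r 6)
[5] T1.load  rd  (counter 6, T1.r 6)
[6] T3.cas  hit  (counter 7, T3.r 6)
[7] T0.cas  miss  (counter 7, T0.r 5)
[8] T1.cas  miss  (counter 7, T1.r 6)
[9] T0.load  rd  (counter 7, T0.r 7)
[10] T0.cas  hit  (counter 8, T0.r 7)
[11] T0.load  rd  (counter 8, T0.r 8)
[12] T0.cas  hit  (counter 9, T0.r 8)
Mismatch at 8.

step = 8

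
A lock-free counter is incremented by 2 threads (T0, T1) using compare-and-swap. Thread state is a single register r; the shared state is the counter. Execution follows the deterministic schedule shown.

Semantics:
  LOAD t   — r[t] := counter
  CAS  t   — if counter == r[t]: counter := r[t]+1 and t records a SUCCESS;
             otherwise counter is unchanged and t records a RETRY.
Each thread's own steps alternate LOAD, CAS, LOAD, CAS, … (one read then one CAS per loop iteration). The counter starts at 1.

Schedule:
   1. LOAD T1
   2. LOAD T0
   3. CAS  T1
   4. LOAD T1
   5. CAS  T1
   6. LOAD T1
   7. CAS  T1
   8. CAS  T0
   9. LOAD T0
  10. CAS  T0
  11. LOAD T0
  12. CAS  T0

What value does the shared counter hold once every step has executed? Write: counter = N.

step 1: T1 LOAD ⇒ load; ctr=1 reg=1
step 2: T0 LOAD ⇒ load; ctr=1 reg=1
step 3: T1 CAS ⇒ ok; ctr=2 reg=1
step 4: T1 LOAD ⇒ load; ctr=2 reg=2
step 5: T1 CAS ⇒ ok; ctr=3 reg=2
step 6: T1 LOAD ⇒ load; ctr=3 reg=3
step 7: T1 CAS ⇒ ok; ctr=4 reg=3
step 8: T0 CAS ⇒ retry; ctr=4 reg=1
step 9: T0 LOAD ⇒ load; ctr=4 reg=4
step 10: T0 CAS ⇒ ok; ctr=5 reg=4
step 11: T0 LOAD ⇒ load; ctr=5 reg=5
step 12: T0 CAS ⇒ ok; ctr=6 reg=5

counter = 6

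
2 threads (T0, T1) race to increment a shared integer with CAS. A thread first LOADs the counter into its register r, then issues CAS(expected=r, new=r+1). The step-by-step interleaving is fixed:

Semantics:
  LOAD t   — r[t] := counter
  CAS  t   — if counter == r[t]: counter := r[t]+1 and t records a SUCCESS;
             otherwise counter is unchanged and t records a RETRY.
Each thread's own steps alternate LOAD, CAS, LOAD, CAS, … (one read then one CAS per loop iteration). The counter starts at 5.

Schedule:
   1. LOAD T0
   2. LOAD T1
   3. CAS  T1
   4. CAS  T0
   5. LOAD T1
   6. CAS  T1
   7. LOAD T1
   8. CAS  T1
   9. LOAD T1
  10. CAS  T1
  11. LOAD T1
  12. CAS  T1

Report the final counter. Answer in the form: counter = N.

#1 T0 reads 5
#2 T1 reads 5
#3 T1 CAS(5→6) writes; counter now 6
#4 T0 CAS(5→6) fails; counter now 6
#5 T1 reads 6
#6 T1 CAS(6→7) writes; counter now 7
#7 T1 reads 7
#8 T1 CAS(7→8) writes; counter now 8
#9 T1 reads 8
#10 T1 CAS(8→9) writes; counter now 9
#11 T1 reads 9
#12 T1 CAS(9→10) writes; counter now 10

counter = 10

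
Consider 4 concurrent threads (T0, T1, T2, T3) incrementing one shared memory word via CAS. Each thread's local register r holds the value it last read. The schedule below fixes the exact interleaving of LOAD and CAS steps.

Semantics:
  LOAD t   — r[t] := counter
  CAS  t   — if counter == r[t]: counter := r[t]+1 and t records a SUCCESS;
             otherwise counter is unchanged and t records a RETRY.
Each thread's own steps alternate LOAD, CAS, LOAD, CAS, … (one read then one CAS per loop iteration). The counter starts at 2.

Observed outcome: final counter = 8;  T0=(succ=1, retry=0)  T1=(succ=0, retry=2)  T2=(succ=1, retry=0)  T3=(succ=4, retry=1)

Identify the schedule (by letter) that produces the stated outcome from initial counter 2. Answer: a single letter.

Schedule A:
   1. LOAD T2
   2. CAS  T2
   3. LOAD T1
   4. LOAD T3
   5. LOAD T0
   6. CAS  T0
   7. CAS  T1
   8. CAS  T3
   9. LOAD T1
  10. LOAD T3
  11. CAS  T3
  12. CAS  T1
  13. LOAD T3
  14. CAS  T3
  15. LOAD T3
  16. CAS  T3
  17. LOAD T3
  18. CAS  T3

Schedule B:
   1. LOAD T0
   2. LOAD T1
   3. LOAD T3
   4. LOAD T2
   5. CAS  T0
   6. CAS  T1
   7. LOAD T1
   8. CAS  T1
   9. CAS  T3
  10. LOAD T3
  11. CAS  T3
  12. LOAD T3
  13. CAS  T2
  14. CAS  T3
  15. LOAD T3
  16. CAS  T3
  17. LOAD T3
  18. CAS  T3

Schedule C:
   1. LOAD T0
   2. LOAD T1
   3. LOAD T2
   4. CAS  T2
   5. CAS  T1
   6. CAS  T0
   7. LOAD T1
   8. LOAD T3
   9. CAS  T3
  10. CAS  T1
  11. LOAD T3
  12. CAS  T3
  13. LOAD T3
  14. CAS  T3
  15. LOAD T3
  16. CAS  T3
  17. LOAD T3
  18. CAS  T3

Simulating candidate A:
step 1: T2 LOAD ⇒ load; ctr=2 reg=2
step 2: T2 CAS ⇒ ok; ctr=3 reg=2
step 3: T1 LOAD ⇒ load; ctr=3 reg=3
step 4: T3 LOAD ⇒ load; ctr=3 reg=3
step 5: T0 LOAD ⇒ load; ctr=3 reg=3
step 6: T0 CAS ⇒ ok; ctr=4 reg=3
step 7: T1 CAS ⇒ retry; ctr=4 reg=3
step 8: T3 CAS ⇒ retry; ctr=4 reg=3
step 9: T1 LOAD ⇒ load; ctr=4 reg=4
step 10: T3 LOAD ⇒ load; ctr=4 reg=4
step 11: T3 CAS ⇒ ok; ctr=5 reg=4
step 12: T1 CAS ⇒ retry; ctr=5 reg=4
step 13: T3 LOAD ⇒ load; ctr=5 reg=5
step 14: T3 CAS ⇒ ok; ctr=6 reg=5
step 15: T3 LOAD ⇒ load; ctr=6 reg=6
step 16: T3 CAS ⇒ ok; ctr=7 reg=6
step 17: T3 LOAD ⇒ load; ctr=7 reg=7
step 18: T3 CAS ⇒ ok; ctr=8 reg=7

A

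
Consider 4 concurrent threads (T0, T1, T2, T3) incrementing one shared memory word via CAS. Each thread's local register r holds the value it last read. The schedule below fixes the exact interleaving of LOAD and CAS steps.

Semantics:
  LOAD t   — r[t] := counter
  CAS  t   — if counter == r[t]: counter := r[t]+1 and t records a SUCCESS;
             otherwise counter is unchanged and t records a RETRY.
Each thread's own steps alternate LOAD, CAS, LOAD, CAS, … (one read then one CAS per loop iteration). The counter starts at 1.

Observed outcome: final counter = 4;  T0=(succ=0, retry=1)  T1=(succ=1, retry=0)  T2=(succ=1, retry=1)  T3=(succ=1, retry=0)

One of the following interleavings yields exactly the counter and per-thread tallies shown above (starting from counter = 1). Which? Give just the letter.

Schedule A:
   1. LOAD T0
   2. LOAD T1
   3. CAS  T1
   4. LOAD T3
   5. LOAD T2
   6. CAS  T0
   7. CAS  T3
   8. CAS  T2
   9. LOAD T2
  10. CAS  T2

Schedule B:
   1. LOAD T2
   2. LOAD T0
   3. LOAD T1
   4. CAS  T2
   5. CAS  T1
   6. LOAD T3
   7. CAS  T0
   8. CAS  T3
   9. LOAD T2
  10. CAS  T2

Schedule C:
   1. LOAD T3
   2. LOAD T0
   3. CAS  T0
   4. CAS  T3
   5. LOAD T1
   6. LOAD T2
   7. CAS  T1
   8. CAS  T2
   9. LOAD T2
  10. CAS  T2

A

Tracing schedule A:
1. LOAD T0 → mem=1 r[T0]=1 [LOAD]
2. LOAD T1 → mem=1 r[T1]=1 [LOAD]
3. CAS T1 → mem=2 r[T1]=1 [OK]
4. LOAD T3 → mem=2 r[T3]=2 [LOAD]
5. LOAD T2 → mem=2 r[T2]=2 [LOAD]
6. CAS T0 → mem=2 r[T0]=1 [RETRY]
7. CAS T3 → mem=3 r[T3]=2 [OK]
8. CAS T2 → mem=3 r[T2]=2 [RETRY]
9. LOAD T2 → mem=3 r[T2]=3 [LOAD]
10. CAS T2 → mem=4 r[T2]=3 [OK]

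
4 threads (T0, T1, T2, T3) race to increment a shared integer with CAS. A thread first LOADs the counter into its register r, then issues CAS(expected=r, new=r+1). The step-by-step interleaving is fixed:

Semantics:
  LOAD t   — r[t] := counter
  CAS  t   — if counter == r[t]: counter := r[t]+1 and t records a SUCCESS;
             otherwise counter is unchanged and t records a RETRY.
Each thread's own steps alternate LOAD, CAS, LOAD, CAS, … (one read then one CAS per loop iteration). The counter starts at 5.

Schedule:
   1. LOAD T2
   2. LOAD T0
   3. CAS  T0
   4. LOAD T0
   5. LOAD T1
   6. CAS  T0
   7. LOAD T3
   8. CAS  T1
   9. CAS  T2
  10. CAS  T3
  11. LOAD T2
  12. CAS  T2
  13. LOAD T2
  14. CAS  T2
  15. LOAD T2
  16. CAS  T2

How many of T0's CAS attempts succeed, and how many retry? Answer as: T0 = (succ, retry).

T2 LOAD — after: cnt=5, r=5 — load
T0 LOAD — after: cnt=5, r=5 — load
T0 CAS — after: cnt=6, r=5 — ok
T0 LOAD — after: cnt=6, r=6 — load
T1 LOAD — after: cnt=6, r=6 — load
T0 CAS — after: cnt=7, r=6 — ok
T3 LOAD — after: cnt=7, r=7 — load
T1 CAS — after: cnt=7, r=6 — retry
T2 CAS — after: cnt=7, r=5 — retry
T3 CAS — after: cnt=8, r=7 — ok
T2 LOAD — after: cnt=8, r=8 — load
T2 CAS — after: cnt=9, r=8 — ok
T2 LOAD — after: cnt=9, r=9 — load
T2 CAS — after: cnt=10, r=9 — ok
T2 LOAD — after: cnt=10, r=10 — load
T2 CAS — after: cnt=11, r=10 — ok

T0 = (2, 0)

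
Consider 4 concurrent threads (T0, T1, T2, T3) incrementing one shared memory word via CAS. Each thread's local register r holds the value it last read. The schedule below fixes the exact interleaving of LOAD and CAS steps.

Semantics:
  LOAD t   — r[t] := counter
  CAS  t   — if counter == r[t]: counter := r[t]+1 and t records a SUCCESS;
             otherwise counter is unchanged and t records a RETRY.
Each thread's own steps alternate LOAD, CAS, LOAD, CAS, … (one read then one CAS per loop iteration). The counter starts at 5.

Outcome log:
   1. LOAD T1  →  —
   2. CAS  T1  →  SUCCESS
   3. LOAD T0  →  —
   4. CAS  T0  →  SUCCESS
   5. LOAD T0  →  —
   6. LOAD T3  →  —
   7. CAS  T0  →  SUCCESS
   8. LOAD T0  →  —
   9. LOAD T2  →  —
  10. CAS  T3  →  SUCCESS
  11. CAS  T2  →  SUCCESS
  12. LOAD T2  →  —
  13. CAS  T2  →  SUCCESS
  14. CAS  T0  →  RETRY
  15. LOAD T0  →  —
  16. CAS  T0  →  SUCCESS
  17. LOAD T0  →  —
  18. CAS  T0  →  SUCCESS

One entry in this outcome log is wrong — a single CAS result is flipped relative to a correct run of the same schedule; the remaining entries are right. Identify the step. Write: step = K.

Re-executing:
#1 T1 reads 5
#2 T1 CAS(5→6) writes; counter now 6
#3 T0 reads 6
#4 T0 CAS(6→7) writes; counter now 7
#5 T0 reads 7
#6 T3 reads 7
#7 T0 CAS(7→8) writes; counter now 8
#8 T0 reads 8
#9 T2 reads 8
#10 T3 CAS(7→8) fails; counter now 8
#11 T2 CAS(8→9) writes; counter now 9
#12 T2 reads 9
#13 T2 CAS(9→10) writes; counter now 10
#14 T0 CAS(8→9) fails; counter now 10
#15 T0 reads 10
#16 T0 CAS(10→11) writes; counter now 11
#17 T0 reads 11
#18 T0 CAS(11→12) writes; counter now 12
Mismatch at 10.

step = 10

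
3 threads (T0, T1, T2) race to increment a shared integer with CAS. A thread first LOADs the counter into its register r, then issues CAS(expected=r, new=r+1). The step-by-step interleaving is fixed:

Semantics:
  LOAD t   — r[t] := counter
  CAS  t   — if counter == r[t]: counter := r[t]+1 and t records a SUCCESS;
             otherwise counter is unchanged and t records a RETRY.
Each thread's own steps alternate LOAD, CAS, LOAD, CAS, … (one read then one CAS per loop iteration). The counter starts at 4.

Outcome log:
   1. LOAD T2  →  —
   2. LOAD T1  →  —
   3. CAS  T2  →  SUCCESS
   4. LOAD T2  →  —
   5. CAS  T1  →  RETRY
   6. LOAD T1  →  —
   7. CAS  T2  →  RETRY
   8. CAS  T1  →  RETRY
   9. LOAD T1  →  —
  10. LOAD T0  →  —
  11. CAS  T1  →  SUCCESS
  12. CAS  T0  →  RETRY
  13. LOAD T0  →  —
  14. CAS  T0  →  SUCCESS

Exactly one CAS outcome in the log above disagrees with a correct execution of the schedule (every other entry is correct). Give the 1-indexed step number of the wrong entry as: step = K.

Reference trace:
step 1: T2 LOAD ⇒ load; ctr=4 reg=4
step 2: T1 LOAD ⇒ load; ctr=4 reg=4
step 3: T2 CAS ⇒ ok; ctr=5 reg=4
step 4: T2 LOAD ⇒ load; ctr=5 reg=5
step 5: T1 CAS ⇒ retry; ctr=5 reg=4
step 6: T1 LOAD ⇒ load; ctr=5 reg=5
step 7: T2 CAS ⇒ ok; ctr=6 reg=5
step 8: T1 CAS ⇒ retry; ctr=6 reg=5
step 9: T1 LOAD ⇒ load; ctr=6 reg=6
step 10: T0 LOAD ⇒ load; ctr=6 reg=6
step 11: T1 CAS ⇒ ok; ctr=7 reg=6
step 12: T0 CAS ⇒ retry; ctr=7 reg=6
step 13: T0 LOAD ⇒ load; ctr=7 reg=7
step 14: T0 CAS ⇒ ok; ctr=8 reg=7
Log disagrees first at step 7.

step = 7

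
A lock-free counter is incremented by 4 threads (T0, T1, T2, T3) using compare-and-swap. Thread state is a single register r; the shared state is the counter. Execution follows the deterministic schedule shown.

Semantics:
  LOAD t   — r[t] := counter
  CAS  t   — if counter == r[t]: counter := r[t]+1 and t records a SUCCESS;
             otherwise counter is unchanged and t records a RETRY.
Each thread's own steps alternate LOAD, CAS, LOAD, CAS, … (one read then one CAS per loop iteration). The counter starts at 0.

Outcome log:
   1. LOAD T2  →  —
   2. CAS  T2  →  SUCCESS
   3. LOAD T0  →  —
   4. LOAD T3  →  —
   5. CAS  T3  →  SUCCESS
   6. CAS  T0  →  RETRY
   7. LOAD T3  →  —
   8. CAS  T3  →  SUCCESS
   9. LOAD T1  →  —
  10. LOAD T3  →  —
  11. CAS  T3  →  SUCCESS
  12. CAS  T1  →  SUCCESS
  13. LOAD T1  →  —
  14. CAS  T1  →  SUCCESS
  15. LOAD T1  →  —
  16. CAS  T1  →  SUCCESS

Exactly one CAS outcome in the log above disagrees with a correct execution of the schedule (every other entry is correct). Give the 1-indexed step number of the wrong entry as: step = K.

Re-executing:
step 1: T2 LOAD ⇒ load; ctr=0 reg=0
step 2: T2 CAS ⇒ ok; ctr=1 reg=0
step 3: T0 LOAD ⇒ load; ctr=1 reg=1
step 4: T3 LOAD ⇒ load; ctr=1 reg=1
step 5: T3 CAS ⇒ ok; ctr=2 reg=1
step 6: T0 CAS ⇒ retry; ctr=2 reg=1
step 7: T3 LOAD ⇒ load; ctr=2 reg=2
step 8: T3 CAS ⇒ ok; ctr=3 reg=2
step 9: T1 LOAD ⇒ load; ctr=3 reg=3
step 10: T3 LOAD ⇒ load; ctr=3 reg=3
step 11: T3 CAS ⇒ ok; ctr=4 reg=3
step 12: T1 CAS ⇒ retry; ctr=4 reg=3
step 13: T1 LOAD ⇒ load; ctr=4 reg=4
step 14: T1 CAS ⇒ ok; ctr=5 reg=4
step 15: T1 LOAD ⇒ load; ctr=5 reg=5
step 16: T1 CAS ⇒ ok; ctr=6 reg=5
Flip is step 12.

step = 12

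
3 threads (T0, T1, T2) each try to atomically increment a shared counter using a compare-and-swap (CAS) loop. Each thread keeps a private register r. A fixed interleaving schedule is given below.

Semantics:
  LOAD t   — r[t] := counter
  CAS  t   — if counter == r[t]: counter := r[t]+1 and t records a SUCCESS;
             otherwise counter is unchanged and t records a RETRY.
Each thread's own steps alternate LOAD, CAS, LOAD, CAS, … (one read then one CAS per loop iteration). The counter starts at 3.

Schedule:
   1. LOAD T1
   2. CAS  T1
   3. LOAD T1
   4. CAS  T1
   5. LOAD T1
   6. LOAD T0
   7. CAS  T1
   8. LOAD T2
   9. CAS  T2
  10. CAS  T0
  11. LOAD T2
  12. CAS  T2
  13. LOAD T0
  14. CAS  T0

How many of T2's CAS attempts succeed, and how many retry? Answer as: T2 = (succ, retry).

#1 T1 reads 3
#2 T1 CAS(3→4) writes; counter now 4
#3 T1 reads 4
#4 T1 CAS(4→5) writes; counter now 5
#5 T1 reads 5
#6 T0 reads 5
#7 T1 CAS(5→6) writes; counter now 6
#8 T2 reads 6
#9 T2 CAS(6→7) writes; counter now 7
#10 T0 CAS(5→6) fails; counter now 7
#11 T2 reads 7
#12 T2 CAS(7→8) writes; counter now 8
#13 T0 reads 8
#14 T0 CAS(8→9) writes; counter now 9

T2 = (2, 0)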